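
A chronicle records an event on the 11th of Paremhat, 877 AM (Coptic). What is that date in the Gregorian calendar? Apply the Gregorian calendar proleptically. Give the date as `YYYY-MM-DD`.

1161-03-14

Julian Day Number of the source date = 2145179.
Converting JDN 2145179 to the Gregorian calendar gives 14 March 1161 CE.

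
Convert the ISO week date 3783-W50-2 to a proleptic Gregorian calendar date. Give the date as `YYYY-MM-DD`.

ISO week 1 of 3783 is the week containing the first Thursday of 3783.
Week 50, day 2 (Tuesday) lands on 3783-12-09.

3783-12-09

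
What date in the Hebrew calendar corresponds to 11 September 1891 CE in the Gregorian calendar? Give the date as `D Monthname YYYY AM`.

8 Elul 5651 AM

Both dates share Julian Day Number 2411987; in the Hebrew calendar that is 8 Elul 5651 AM.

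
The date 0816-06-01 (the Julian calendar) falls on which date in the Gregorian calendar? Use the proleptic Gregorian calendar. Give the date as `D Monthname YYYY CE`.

5 June 816 CE

At this point the Julian calendar is 4 days behind the Gregorian.
1 June 816 Julian + 4 days → 5 June 816 Gregorian.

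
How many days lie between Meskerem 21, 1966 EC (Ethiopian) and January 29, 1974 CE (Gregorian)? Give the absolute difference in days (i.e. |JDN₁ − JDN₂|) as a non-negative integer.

JDN of the first date = 2441957.
JDN of the second date = 2442077.
|2442077 − 2441957| = 120.

120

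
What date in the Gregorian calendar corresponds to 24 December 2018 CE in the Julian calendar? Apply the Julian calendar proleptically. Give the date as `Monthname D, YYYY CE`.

January 6, 2019 CE

At this point the Julian calendar is 13 days behind the Gregorian.
24 December 2018 Julian + 13 days → 6 January 2019 Gregorian.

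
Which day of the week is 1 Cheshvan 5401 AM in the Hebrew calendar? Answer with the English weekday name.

This is JDN 2320348 (17 October 1640 Gregorian).
Since JDN mod 7 = 2 (0 = Monday), the day is Wednesday.

Wednesday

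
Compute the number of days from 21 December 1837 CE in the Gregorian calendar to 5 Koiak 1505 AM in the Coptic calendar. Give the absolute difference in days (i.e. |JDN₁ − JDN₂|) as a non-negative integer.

17905

First date → JDN 2392365; second date → JDN 2374460.
The interval is |2392365 − 2374460| = 17905 days.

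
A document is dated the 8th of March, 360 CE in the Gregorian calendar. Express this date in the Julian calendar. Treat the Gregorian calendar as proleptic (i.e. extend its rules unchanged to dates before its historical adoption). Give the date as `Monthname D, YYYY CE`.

March 7, 360 CE

For dates in this range the Gregorian date is 1 day ahead of the Julian.
8 March 360 Gregorian − 1 day → 7 March 360 Julian.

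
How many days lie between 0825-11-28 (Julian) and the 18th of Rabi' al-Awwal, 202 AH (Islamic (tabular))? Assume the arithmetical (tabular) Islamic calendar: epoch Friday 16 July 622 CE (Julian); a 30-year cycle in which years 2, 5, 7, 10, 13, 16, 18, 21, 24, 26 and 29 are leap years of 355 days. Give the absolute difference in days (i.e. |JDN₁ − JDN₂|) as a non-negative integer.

JDN of the first date = 2022721.
JDN of the second date = 2019744.
|2019744 − 2022721| = 2977.

2977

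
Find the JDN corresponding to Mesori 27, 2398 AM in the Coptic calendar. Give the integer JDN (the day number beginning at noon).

Equivalently 7 September 2682 (Gregorian).
JDN 2400001 is 17 November 1858 CE (Gregorian), MJD 0; the target day is +300889 days from there, so JDN = 2700890.

2700890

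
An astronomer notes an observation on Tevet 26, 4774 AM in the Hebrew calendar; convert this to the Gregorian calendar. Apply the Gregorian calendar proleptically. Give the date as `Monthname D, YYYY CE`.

Julian Day Number of the source date = 2091421.
Converting JDN 2091421 to the Gregorian calendar gives 6 January 1014 CE.

January 6, 1014 CE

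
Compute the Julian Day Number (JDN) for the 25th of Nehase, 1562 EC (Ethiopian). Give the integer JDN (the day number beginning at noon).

Equivalently 28 August 1570 (proleptic Gregorian).
JDN 2299161 is 15 October 1582 CE (Gregorian); the target day is −4431 days from there, so JDN = 2294730.

2294730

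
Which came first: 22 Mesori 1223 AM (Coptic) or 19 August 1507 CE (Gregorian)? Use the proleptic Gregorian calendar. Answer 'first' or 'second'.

second

Converting both to JDN: 2271716 vs 2271710; the smaller is the second.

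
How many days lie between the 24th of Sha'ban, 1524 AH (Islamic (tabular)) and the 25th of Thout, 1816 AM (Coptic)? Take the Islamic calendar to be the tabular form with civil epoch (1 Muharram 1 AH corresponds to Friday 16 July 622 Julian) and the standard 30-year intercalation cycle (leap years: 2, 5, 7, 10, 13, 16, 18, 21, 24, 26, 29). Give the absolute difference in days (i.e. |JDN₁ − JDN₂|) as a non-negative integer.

JDN of the first date = 2488370.
JDN of the second date = 2487983.
|2487983 − 2488370| = 387.

387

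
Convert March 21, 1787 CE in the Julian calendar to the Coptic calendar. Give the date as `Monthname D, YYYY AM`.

Paremhat 25, 1503 AM

The source date corresponds to 1 April 1787 in the Gregorian calendar (JDN 2373839).
That day falls on 25 Paremhat 1503 AM in the Coptic calendar.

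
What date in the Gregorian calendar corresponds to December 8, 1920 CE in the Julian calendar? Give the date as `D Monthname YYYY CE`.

The Julian–Gregorian offset here is 13 days (Julian trailing).
8 December 1920 Julian + 13 days → 21 December 1920 Gregorian.

21 December 1920 CE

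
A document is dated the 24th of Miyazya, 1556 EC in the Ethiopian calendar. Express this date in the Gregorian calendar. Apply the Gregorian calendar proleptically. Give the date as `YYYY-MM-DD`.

Both dates share Julian Day Number 2292418; in the Gregorian calendar that is 29 April 1564 CE.

1564-04-29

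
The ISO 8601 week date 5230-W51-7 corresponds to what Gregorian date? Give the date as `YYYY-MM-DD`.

ISO week 1 of 5230 is the week containing the first Thursday of 5230.
Week 51, day 7 (Sunday) lands on 5230-12-22.

5230-12-22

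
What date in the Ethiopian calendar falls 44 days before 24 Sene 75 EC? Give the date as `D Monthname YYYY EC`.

10 Ginbot 75 EC

JDN of 24 Sene 75 EC = 1751542.
1751542 − 44 = 1751498.
JDN 1751498 in the Ethiopian calendar is 10 Ginbot 75 EC.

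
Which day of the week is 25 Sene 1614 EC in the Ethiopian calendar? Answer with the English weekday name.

Wednesday

In the Gregorian calendar this is 29 June 1622 (JDN 2313663).
Since JDN mod 7 = 2 (0 = Monday), the day is Wednesday.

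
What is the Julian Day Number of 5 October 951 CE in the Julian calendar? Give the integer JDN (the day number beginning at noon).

2068688

Equivalently 10 October 951 (proleptic Gregorian).
JDN 2451545 is 1 January 2000 CE (Gregorian); the target day is −382857 days from there, so JDN = 2068688.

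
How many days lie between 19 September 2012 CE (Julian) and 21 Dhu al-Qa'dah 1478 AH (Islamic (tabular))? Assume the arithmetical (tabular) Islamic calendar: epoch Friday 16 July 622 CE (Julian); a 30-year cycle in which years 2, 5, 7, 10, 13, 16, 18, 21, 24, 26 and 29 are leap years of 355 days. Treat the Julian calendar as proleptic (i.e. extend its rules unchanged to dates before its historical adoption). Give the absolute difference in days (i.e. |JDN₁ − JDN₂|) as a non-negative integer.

First date → JDN 2456203; second date → JDN 2472155.
The interval is |2456203 − 2472155| = 15952 days.

15952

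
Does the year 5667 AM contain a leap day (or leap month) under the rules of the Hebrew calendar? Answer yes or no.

Hebrew year 5667 is year 5 of its 19-year Metonic cycle; leap years are at positions 3, 6, 8, 11, 14, 17, 19, so it is a common year (12 months).

no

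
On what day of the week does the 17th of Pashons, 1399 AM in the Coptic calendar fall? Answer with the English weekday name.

Saturday

This is JDN 2335905 (22 May 1683 Gregorian).
JDN 2335905 mod 7 = 5, and JDN 0 was a Monday, so this is a Saturday.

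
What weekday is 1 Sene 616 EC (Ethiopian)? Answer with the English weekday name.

Equivalently 29 May 624 Gregorian, JDN 1949120.
JDN 1949120 mod 7 = 5, and JDN 0 was a Monday, so this is a Saturday.

Saturday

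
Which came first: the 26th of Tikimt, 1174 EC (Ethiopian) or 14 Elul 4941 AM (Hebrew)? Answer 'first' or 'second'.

The two dates have Julian Day Numbers 2152714 and 2152657 respectively.
Since 2152657 < 2152714, the second date comes first.

second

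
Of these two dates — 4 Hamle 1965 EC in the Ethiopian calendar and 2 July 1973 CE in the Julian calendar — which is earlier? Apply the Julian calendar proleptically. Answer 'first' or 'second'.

Converting both to JDN: 2441875 vs 2441879; the smaller is the first.

first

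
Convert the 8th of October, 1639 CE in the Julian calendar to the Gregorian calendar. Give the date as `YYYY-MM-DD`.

1639-10-18

The Julian–Gregorian offset here is 10 days (Julian trailing).
8 October 1639 Julian + 10 days → 18 October 1639 Gregorian.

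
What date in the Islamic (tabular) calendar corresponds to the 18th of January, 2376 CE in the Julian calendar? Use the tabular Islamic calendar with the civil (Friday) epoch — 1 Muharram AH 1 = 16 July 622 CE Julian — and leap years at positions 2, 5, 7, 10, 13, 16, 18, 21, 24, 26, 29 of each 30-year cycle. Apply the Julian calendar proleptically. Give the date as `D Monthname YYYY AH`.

11 Jumada al-Awwal 1808 AH

The source date corresponds to 3 February 2376 in the Gregorian calendar (JDN 2588909).
That day falls on 11 Jumada al-Awwal 1808 AH in the tabular Islamic calendar.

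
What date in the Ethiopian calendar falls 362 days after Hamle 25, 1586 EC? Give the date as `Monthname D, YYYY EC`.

The starting date is JDN 2303466; 2303466 + 362 = 2303828.
JDN 2303828 corresponds to Hamle 22, 1587 EC.

Hamle 22, 1587 EC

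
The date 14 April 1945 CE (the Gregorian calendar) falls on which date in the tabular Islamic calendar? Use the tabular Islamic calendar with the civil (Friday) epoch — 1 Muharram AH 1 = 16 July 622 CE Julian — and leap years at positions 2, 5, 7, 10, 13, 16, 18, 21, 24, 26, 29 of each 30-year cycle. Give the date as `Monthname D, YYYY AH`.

Both dates share Julian Day Number 2431560; in the tabular Islamic calendar that is 1 Jumada al-Awwal 1364 AH.

Jumada al-Awwal 1, 1364 AH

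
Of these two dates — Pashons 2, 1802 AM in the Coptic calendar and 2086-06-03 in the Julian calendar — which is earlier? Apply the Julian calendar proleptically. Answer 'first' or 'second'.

first

Converting both to JDN: 2483086 vs 2483123; the smaller is the first.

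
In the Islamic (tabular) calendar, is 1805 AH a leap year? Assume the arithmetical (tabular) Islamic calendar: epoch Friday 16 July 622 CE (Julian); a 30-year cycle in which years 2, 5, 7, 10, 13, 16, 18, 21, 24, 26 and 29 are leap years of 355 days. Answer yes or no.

Year 1805 AH is year 5 of its 30-year cycle; leap positions are 2, 5, 7, 10, 13, 16, 18, 21, 24, 26, 29, so it is a leap year (355 days).

yes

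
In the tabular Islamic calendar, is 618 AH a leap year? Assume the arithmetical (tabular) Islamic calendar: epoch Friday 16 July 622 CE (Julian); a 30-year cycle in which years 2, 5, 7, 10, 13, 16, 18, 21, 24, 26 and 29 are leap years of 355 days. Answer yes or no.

Year 618 AH is year 18 of its 30-year cycle; leap positions are 2, 5, 7, 10, 13, 16, 18, 21, 24, 26, 29, so it is a leap year (355 days).

yes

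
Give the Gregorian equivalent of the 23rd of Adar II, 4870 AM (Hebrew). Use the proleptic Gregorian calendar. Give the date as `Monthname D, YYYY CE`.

March 24, 1110 CE

Both dates share Julian Day Number 2126561; in the Gregorian calendar that is 24 March 1110 CE.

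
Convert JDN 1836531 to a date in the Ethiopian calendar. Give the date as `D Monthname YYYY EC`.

29 Yekatit 308 EC

The proleptic Gregorian equivalent of JDN 1836531 is 25 February 316.
In the Ethiopian calendar that day is 29 Yekatit 308 EC.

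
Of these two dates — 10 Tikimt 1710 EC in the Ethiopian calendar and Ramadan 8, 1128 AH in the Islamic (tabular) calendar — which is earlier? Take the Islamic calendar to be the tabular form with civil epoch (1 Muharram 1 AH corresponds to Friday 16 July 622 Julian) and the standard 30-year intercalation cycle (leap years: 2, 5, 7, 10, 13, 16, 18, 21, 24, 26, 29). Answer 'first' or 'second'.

second

The two dates have Julian Day Numbers 2348472 and 2348054 respectively.
Since 2348054 < 2348472, the second date comes first.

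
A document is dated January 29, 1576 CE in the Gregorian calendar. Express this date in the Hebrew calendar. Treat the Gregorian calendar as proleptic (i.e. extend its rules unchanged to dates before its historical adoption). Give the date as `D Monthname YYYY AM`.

Both dates share Julian Day Number 2296710; in the Hebrew calendar that is 18 Shevat 5336 AM.

18 Shevat 5336 AM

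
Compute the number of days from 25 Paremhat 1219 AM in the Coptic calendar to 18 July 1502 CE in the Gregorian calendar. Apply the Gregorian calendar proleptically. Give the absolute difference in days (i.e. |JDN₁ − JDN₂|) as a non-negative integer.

JDN of the first date = 2270108.
JDN of the second date = 2269852.
|2269852 − 2270108| = 256.

256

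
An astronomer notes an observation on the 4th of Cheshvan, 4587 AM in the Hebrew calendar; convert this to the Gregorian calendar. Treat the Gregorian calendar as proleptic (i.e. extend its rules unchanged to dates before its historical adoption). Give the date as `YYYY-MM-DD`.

Julian Day Number of the source date = 2023036.
Converting JDN 2023036 to the Gregorian calendar gives 13 October 826 CE.

0826-10-13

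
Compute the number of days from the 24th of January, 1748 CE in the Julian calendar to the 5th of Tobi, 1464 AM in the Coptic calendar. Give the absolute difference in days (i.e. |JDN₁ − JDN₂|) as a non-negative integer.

23

JDN of the first date = 2359538.
JDN of the second date = 2359515.
|2359515 − 2359538| = 23.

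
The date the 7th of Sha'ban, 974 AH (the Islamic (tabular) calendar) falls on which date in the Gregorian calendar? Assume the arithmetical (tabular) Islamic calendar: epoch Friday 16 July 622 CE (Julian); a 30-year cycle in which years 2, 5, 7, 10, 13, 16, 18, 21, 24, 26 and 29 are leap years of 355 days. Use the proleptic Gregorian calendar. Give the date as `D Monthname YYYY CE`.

27 February 1567 CE

Both dates share Julian Day Number 2293452; in the Gregorian calendar that is 27 February 1567 CE.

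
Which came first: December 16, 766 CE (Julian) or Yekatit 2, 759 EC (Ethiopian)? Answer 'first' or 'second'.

Converting both to JDN: 2001189 vs 2001231; the smaller is the first.

first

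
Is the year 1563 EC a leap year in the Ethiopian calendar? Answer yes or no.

yes

1563 mod 4 = 3; in the Ethiopian calendar a year is leap when year mod 4 = 3, so it is a leap year.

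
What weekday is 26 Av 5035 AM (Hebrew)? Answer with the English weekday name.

Tuesday

This is JDN 2186983 (27 August 1275 Gregorian).
JDN 2186983 mod 7 = 1, and JDN 0 was a Monday, so this is a Tuesday.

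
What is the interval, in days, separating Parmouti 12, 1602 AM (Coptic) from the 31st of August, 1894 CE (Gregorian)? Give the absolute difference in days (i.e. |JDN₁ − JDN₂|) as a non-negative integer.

First date → JDN 2410016; second date → JDN 2413072.
The interval is |2410016 − 2413072| = 3056 days.

3056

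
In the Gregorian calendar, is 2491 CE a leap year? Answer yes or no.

2491 is not divisible by 4, so it is a common year.

no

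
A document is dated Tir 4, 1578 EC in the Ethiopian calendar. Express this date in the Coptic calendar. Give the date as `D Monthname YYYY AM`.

4 Tobi 1302 AM

Both dates share Julian Day Number 2300343; in the Coptic calendar that is 4 Tobi 1302 AM.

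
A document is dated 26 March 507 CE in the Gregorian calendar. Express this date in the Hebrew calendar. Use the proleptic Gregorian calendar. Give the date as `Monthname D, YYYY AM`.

Adar II 23, 4267 AM

Both dates share Julian Day Number 1906322; in the Hebrew calendar that is 23 Adar II 4267 AM.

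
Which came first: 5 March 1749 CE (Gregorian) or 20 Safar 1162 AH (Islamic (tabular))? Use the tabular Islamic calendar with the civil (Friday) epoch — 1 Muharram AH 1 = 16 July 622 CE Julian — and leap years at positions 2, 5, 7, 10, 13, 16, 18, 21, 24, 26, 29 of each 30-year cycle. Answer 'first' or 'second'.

Converting both to JDN: 2359933 vs 2359909; the smaller is the second.

second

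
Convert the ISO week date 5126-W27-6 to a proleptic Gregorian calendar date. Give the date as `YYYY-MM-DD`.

ISO week 1 of 5126 is the week containing the first Thursday of 5126.
Week 27, day 6 (Saturday) lands on 5126-07-10.

5126-07-10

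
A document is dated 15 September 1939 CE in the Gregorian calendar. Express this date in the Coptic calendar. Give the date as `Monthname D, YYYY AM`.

Thout 4, 1656 AM

Both dates share Julian Day Number 2429522; in the Coptic calendar that is 4 Thout 1656 AM.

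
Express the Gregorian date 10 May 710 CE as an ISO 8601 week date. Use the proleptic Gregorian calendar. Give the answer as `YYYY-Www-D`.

0710-W19-2

The weekday is Tuesday (ISO weekday 2).
That Tuesday belongs to ISO week 19 of ISO year 710.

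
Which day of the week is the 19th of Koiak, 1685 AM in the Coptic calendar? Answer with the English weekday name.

Saturday

Equivalently 28 December 1968 Gregorian, JDN 2440219.
Since JDN mod 7 = 5 (0 = Monday), the day is Saturday.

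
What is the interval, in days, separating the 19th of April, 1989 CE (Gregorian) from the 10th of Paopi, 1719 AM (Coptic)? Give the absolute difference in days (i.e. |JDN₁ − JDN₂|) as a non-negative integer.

First date → JDN 2447636; second date → JDN 2452568.
The interval is |2447636 − 2452568| = 4932 days.

4932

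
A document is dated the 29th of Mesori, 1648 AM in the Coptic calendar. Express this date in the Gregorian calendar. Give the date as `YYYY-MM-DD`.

Both dates share Julian Day Number 2426955; in the Gregorian calendar that is 4 September 1932 CE.

1932-09-04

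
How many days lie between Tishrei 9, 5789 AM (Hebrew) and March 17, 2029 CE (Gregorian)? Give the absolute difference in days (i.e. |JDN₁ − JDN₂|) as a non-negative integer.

169

First date → JDN 2462044; second date → JDN 2462213.
The interval is |2462044 − 2462213| = 169 days.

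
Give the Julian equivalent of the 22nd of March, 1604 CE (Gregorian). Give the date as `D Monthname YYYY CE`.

At this point the Julian calendar is 10 days behind the Gregorian.
22 March 1604 Gregorian − 10 days → 12 March 1604 Julian.

12 March 1604 CE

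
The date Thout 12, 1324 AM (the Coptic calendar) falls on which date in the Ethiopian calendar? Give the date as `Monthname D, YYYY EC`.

The source date corresponds to 20 September 1607 in the Gregorian calendar (JDN 2308267).
That day falls on 12 Meskerem 1600 EC in the Ethiopian calendar.

Meskerem 12, 1600 EC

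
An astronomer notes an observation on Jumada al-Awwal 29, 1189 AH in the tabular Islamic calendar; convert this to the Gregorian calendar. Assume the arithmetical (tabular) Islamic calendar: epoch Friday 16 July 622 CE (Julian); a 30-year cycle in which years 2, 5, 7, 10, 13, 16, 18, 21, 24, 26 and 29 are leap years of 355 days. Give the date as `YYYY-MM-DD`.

1775-07-28

Both dates share Julian Day Number 2369574; in the Gregorian calendar that is 28 July 1775 CE.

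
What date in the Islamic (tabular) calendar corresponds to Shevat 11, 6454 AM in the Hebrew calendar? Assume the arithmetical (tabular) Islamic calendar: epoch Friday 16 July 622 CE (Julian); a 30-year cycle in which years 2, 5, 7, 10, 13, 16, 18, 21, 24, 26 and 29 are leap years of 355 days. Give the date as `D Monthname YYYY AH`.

The source date corresponds to 30 January 2694 in the Gregorian calendar (JDN 2705053).
That day falls on 11 Safar 2136 AH in the tabular Islamic calendar.

11 Safar 2136 AH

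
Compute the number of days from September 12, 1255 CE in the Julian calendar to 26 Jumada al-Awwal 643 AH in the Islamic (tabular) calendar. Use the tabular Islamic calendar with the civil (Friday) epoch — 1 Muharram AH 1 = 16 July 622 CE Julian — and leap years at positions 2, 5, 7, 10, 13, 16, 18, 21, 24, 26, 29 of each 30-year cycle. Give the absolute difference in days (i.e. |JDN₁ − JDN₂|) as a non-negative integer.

3615

First date → JDN 2179701; second date → JDN 2176086.
The interval is |2179701 − 2176086| = 3615 days.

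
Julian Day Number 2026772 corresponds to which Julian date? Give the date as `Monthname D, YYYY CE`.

December 31, 836 CE

JDN 2026772 is 4 January 837 in the proleptic Gregorian calendar.
In the Julian calendar that day is December 31, 836 CE.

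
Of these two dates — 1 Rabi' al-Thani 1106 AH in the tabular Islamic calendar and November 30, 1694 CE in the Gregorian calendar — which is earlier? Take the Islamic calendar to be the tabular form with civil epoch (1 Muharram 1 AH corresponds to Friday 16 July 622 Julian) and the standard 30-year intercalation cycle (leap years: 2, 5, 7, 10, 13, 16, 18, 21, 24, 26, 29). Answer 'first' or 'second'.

first

First date → JDN 2340104; second date → JDN 2340115.
JDN 2340104 < JDN 2340115, so the first date is earlier.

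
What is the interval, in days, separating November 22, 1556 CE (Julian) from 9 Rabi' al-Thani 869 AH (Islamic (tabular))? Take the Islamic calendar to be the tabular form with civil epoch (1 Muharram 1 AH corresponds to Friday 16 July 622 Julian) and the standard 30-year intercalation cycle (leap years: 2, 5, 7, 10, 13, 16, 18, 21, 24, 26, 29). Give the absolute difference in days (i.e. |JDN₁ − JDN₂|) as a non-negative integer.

First date → JDN 2289713; second date → JDN 2256127.
The interval is |2289713 − 2256127| = 33586 days.

33586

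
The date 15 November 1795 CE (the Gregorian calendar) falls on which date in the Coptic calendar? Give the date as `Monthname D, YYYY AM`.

Both dates share Julian Day Number 2376989; in the Coptic calendar that is 7 Hathor 1512 AM.

Hathor 7, 1512 AM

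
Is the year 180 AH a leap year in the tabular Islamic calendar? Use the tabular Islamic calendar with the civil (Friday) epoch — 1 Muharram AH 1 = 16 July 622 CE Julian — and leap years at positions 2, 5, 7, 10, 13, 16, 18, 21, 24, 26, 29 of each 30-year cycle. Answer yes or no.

Year 180 AH is year 30 of its 30-year cycle; leap positions are 2, 5, 7, 10, 13, 16, 18, 21, 24, 26, 29, so it is a common year (354 days).

no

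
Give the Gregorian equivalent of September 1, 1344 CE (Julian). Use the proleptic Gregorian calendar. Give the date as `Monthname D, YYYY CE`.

The Julian–Gregorian offset here is 8 days (Julian trailing).
1 September 1344 Julian + 8 days → 9 September 1344 Gregorian.

September 9, 1344 CE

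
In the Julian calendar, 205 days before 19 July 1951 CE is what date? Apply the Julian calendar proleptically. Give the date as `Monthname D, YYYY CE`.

JDN of 19 July 1951 CE = 2433860.
2433860 − 205 = 2433655.
JDN 2433655 in the Julian calendar is December 26, 1950 CE.

December 26, 1950 CE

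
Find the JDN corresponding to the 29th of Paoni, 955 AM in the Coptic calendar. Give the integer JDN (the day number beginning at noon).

2173776

Equivalently 30 June 1239 (proleptic Gregorian).
JDN 2299161 is 15 October 1582 CE (Gregorian); the target day is −125385 days from there, so JDN = 2173776.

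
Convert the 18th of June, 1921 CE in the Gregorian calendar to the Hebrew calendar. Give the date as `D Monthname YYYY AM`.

12 Sivan 5681 AM

Julian Day Number of the source date = 2422859.
Converting JDN 2422859 to the Hebrew calendar gives 12 Sivan 5681 AM.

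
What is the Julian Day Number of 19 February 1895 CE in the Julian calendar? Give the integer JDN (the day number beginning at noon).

2413256

In the Gregorian calendar the same day is 3 March 1895.
JDN 2451545 is 1 January 2000 CE (Gregorian); the target day is −38289 days from there, so JDN = 2413256.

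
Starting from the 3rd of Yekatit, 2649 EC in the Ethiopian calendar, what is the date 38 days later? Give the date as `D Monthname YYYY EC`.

11 Megabit 2649 EC

JDN of the 3rd of Yekatit, 2649 EC = 2691555.
2691555 + 38 = 2691593.
JDN 2691593 in the Ethiopian calendar is 11 Megabit 2649 EC.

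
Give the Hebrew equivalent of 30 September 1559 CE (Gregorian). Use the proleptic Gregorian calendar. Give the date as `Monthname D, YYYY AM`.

Tishrei 19, 5320 AM

Both dates share Julian Day Number 2290745; in the Hebrew calendar that is 19 Tishrei 5320 AM.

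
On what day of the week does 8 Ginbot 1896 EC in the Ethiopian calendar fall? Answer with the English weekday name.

Monday

Equivalently 16 May 1904 Gregorian, JDN 2416617.
JDN 2416617 mod 7 = 0, and JDN 0 was a Monday, so this is a Monday.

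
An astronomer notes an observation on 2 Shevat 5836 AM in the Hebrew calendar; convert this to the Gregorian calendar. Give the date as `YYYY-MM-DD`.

2076-01-07

Both dates share Julian Day Number 2479310; in the Gregorian calendar that is 7 January 2076 CE.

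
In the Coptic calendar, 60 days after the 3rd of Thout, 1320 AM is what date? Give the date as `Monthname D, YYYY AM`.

Hathor 3, 1320 AM

Counting 60 days forward from JDN 2306797 reaches JDN 2306857, which is Hathor 3, 1320 AM.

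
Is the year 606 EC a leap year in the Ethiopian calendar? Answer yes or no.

606 mod 4 = 2; in the Ethiopian calendar a year is leap when year mod 4 = 3, so it is a common year.

no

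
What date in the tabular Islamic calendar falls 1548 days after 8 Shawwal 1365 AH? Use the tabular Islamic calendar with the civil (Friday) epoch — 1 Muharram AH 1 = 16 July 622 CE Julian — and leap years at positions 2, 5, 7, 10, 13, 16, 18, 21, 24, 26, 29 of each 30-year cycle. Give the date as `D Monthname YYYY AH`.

JDN of 8 Shawwal 1365 AH = 2432069.
2432069 + 1548 = 2433617.
JDN 2433617 in the tabular Islamic calendar is 20 Safar 1370 AH.

20 Safar 1370 AH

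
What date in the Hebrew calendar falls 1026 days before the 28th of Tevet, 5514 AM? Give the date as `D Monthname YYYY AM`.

7 Nisan 5511 AM

Counting 1026 days back from JDN 2361717 reaches JDN 2360691, which is 7 Nisan 5511 AM.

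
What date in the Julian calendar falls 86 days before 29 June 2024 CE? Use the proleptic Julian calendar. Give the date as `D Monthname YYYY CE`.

4 April 2024 CE

Counting 86 days back from JDN 2460504 reaches JDN 2460418, which is 4 April 2024 CE.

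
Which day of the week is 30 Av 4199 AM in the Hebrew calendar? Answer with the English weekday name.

Saturday

This is JDN 1881640 (27 August 439 Gregorian).
1881640 ≡ 5 (mod 7); counting from Monday = 0 gives Saturday.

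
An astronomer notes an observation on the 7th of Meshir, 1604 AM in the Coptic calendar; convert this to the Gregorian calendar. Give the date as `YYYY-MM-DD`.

1888-02-14

Julian Day Number of the source date = 2410682.
Converting JDN 2410682 to the Gregorian calendar gives 14 February 1888 CE.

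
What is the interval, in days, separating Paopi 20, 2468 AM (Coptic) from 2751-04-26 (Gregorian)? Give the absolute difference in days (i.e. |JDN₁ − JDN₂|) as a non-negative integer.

JDN of the first date = 2726151.
JDN of the second date = 2725957.
|2725957 − 2726151| = 194.

194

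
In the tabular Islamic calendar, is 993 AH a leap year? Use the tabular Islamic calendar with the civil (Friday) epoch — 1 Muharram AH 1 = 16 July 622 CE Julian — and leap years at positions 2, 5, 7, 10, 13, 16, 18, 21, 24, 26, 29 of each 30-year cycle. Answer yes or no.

no

Year 993 AH is year 3 of its 30-year cycle; leap positions are 2, 5, 7, 10, 13, 16, 18, 21, 24, 26, 29, so it is a common year (354 days).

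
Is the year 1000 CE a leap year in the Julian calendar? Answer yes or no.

1000 mod 4 = 0, so it is a leap year in the Julian calendar.

yes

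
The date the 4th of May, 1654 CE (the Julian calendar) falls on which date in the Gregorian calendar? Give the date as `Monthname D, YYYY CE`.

At this point the Julian calendar is 10 days behind the Gregorian.
4 May 1654 Julian + 10 days → 14 May 1654 Gregorian.

May 14, 1654 CE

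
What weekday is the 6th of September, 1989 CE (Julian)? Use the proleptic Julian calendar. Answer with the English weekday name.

Equivalently 19 September 1989 Gregorian, JDN 2447789.
JDN 2447789 mod 7 = 1, and JDN 0 was a Monday, so this is a Tuesday.

Tuesday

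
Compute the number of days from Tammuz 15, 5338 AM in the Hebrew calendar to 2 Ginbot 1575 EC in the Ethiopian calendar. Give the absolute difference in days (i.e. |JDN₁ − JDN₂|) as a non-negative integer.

JDN of the first date = 2297593.
JDN of the second date = 2299365.
|2299365 − 2297593| = 1772.

1772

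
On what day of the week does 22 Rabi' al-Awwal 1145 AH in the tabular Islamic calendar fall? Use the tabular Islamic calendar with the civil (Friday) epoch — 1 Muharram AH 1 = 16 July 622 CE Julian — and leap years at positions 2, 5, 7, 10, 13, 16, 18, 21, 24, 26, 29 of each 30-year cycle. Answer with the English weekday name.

Friday

Equivalently 12 September 1732 Gregorian, JDN 2353915.
2353915 ≡ 4 (mod 7); counting from Monday = 0 gives Friday.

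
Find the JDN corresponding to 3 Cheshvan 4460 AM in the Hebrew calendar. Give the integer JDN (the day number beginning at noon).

In the proleptic Gregorian calendar the same day is 6 October 699.
JDN 2400001 is 17 November 1858 CE (Gregorian), MJD 0; the target day is −423358 days from there, so JDN = 1976643.

1976643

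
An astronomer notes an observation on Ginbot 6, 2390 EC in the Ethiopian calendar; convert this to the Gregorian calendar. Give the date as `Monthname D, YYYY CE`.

May 17, 2398 CE

Julian Day Number of the source date = 2597048.
Converting JDN 2597048 to the Gregorian calendar gives 17 May 2398 CE.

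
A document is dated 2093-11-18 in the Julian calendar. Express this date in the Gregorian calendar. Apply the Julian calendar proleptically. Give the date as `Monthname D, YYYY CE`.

For dates in this range the Gregorian date is 13 days ahead of the Julian.
18 November 2093 Julian + 13 days → 1 December 2093 Gregorian.

December 1, 2093 CE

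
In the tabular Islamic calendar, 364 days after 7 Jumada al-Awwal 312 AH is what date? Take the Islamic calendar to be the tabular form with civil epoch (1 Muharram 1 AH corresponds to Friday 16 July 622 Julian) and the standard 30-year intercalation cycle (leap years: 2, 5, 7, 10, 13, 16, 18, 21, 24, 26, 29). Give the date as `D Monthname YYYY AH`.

17 Jumada al-Awwal 313 AH

The starting date is JDN 2058772; 2058772 + 364 = 2059136.
JDN 2059136 corresponds to 17 Jumada al-Awwal 313 AH.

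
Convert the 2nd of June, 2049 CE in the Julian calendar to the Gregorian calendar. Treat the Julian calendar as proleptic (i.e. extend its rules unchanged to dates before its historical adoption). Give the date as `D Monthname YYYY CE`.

At this point the Julian calendar is 13 days behind the Gregorian.
2 June 2049 Julian + 13 days → 15 June 2049 Gregorian.

15 June 2049 CE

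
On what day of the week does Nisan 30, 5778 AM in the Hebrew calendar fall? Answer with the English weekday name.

Sunday

This is JDN 2458224 (15 April 2018 Gregorian).
JDN 2458224 mod 7 = 6, and JDN 0 was a Monday, so this is a Sunday.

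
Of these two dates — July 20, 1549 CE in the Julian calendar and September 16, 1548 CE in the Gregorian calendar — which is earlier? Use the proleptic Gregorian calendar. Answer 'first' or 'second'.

second

The two dates have Julian Day Numbers 2287031 and 2286714 respectively.
Since 2286714 < 2287031, the second date comes first.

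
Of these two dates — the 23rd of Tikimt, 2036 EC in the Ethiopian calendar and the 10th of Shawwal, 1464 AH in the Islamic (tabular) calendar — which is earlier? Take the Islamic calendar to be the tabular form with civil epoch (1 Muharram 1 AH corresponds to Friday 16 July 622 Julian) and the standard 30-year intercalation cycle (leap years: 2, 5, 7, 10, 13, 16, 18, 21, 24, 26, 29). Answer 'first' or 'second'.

The two dates have Julian Day Numbers 2467557 and 2467153 respectively.
Since 2467153 < 2467557, the second date comes first.

second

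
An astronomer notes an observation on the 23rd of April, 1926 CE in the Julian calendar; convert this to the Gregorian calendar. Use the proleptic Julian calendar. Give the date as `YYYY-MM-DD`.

For dates in this range the Gregorian date is 13 days ahead of the Julian.
23 April 1926 Julian + 13 days → 6 May 1926 Gregorian.

1926-05-06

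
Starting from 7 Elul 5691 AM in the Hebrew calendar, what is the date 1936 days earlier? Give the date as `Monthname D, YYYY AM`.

Counting 1936 days back from JDN 2426574 reaches JDN 2424638, which is Iyar 18, 5686 AM.

Iyar 18, 5686 AM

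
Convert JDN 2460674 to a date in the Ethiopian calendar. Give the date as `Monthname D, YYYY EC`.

JDN 2460674 is 29 December 2024 in the Gregorian calendar.
In the Ethiopian calendar that day is Tahsas 20, 2017 EC.

Tahsas 20, 2017 EC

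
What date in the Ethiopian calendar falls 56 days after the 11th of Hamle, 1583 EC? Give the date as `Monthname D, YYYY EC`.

Counting 56 days forward from JDN 2302356 reaches JDN 2302412, which is Meskerem 1, 1584 EC.

Meskerem 1, 1584 EC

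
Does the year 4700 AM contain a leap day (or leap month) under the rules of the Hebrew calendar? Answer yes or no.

no

Hebrew year 4700 is year 7 of its 19-year Metonic cycle; leap years are at positions 3, 6, 8, 11, 14, 17, 19, so it is a common year (12 months).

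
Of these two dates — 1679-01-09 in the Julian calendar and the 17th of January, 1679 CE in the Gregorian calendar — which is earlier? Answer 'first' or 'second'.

second

First date → JDN 2334321; second date → JDN 2334319.
JDN 2334319 < JDN 2334321, so the second date is earlier.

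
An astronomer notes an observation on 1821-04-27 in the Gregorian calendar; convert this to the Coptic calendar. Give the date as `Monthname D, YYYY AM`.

Parmouti 20, 1537 AM

Julian Day Number of the source date = 2386283.
Converting JDN 2386283 to the Coptic calendar gives 20 Parmouti 1537 AM.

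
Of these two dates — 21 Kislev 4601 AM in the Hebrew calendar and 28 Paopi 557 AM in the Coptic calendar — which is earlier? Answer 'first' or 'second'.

second

Converting both to JDN: 2028192 vs 2028166; the smaller is the second.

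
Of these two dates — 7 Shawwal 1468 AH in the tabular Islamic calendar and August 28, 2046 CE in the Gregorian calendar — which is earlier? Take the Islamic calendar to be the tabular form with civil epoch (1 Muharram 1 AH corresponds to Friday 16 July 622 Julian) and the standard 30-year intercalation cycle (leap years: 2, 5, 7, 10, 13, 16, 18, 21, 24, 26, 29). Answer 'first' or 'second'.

Converting both to JDN: 2468568 vs 2468586; the smaller is the first.

first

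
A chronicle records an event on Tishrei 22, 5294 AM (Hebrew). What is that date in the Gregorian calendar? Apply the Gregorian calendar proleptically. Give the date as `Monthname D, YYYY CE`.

Julian Day Number of the source date = 2281270.
Converting JDN 2281270 to the Gregorian calendar gives 21 October 1533 CE.

October 21, 1533 CE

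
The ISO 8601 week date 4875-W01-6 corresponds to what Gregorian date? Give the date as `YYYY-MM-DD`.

ISO week 1 of 4875 is the week containing the first Thursday of 4875.
Week 1, day 6 (Saturday) lands on 4875-01-05.

4875-01-05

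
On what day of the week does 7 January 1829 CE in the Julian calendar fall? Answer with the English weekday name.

In the Gregorian calendar this is 19 January 1829 (JDN 2389107).
JDN 2389107 mod 7 = 0, and JDN 0 was a Monday, so this is a Monday.

Monday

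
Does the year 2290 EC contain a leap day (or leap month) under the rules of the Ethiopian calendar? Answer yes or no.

2290 mod 4 = 2; in the Ethiopian calendar a year is leap when year mod 4 = 3, so it is a common year.

no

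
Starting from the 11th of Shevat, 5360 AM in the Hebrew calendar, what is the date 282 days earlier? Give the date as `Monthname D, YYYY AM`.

Nisan 25, 5359 AM

JDN of the 11th of Shevat, 5360 AM = 2305474.
2305474 − 282 = 2305192.
JDN 2305192 in the Hebrew calendar is Nisan 25, 5359 AM.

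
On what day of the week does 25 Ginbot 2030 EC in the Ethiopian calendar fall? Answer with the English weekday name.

In the Gregorian calendar this is 2 June 2038 (JDN 2465577).
Since JDN mod 7 = 2 (0 = Monday), the day is Wednesday.

Wednesday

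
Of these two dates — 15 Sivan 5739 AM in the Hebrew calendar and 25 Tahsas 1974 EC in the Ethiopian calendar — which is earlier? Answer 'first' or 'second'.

first

Converting both to JDN: 2444035 vs 2444973; the smaller is the first.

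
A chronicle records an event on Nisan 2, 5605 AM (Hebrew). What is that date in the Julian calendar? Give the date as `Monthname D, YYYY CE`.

Julian Day Number of the source date = 2395031.
Converting JDN 2395031 to the Julian calendar gives 28 March 1845 CE.

March 28, 1845 CE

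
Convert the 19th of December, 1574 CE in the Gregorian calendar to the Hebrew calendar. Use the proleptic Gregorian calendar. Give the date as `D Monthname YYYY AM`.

26 Kislev 5335 AM

Julian Day Number of the source date = 2296304.
Converting JDN 2296304 to the Hebrew calendar gives 26 Kislev 5335 AM.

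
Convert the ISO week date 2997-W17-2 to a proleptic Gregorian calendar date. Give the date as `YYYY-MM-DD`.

ISO week 1 of 2997 is the week containing the first Thursday of 2997.
Week 17, day 2 (Tuesday) lands on 2997-04-25.

2997-04-25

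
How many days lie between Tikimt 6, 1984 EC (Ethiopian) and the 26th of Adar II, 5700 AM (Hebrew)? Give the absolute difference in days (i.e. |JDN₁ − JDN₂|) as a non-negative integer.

18822

JDN of the first date = 2448547.
JDN of the second date = 2429725.
|2429725 − 2448547| = 18822.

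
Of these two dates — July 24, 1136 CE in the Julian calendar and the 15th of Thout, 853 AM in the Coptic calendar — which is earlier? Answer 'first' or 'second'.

first

The two dates have Julian Day Numbers 2136187 and 2136237 respectively.
Since 2136187 < 2136237, the first date comes first.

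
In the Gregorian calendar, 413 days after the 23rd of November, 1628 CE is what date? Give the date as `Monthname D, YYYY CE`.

The starting date is JDN 2316002; 2316002 + 413 = 2316415.
JDN 2316415 corresponds to January 10, 1630 CE.

January 10, 1630 CE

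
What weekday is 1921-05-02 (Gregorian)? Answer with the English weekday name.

2422812 ≡ 0 (mod 7); counting from Monday = 0 gives Monday.

Monday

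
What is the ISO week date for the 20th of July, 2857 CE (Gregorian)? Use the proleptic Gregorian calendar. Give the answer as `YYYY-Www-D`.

2857-W29-5

The weekday is Friday (ISO weekday 5).
That Friday belongs to ISO week 29 of ISO year 2857.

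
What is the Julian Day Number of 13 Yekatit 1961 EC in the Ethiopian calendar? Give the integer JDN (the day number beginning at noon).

In the Gregorian calendar the same day is 20 February 1969.
JDN 2299161 is 15 October 1582 CE (Gregorian); the target day is +141112 days from there, so JDN = 2440273.

2440273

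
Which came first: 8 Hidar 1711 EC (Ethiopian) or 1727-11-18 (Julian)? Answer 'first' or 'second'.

first

First date → JDN 2348865; second date → JDN 2352166.
JDN 2348865 < JDN 2352166, so the first date is earlier.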